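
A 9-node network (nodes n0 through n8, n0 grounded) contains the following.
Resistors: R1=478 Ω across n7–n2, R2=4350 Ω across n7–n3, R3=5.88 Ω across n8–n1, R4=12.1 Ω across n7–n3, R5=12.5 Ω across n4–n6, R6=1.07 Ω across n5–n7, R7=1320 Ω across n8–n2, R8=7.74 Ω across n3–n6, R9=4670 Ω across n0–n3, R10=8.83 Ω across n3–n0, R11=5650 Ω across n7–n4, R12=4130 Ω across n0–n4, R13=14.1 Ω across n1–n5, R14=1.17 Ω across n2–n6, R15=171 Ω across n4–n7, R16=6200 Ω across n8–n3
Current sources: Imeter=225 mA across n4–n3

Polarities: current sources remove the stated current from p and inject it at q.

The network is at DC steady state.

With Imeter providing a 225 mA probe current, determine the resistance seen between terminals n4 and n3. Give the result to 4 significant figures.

R_eq = 18.01 Ω

MNA unknowns: 8 node voltages V₁..V_8
R1: Y=0.002092 on G[7,2]
R2: Y=0.0002299 on G[7,3]
R3: Y=0.1701 on G[8,1]
R4: Y=0.08264 on G[7,3]
R5: Y=0.08000 on G[4,6]
R6: Y=0.9346 on G[5,7]
R7: Y=0.0007576 on G[8,2]
R8: Y=0.1292 on G[3,6]
R9: Y=0.0002141 on G[0,3]
R10: Y=0.1133 on G[3,0]
R11: Y=0.0001770 on G[7,4]
R12: Y=0.0002421 on G[0,4]
R13: Y=0.07092 on G[1,5]
R14: Y=0.8547 on G[2,6]
R15: Y=0.005848 on G[4,7]
R16: Y=0.0001613 on G[8,3]
Imeter: z[4]−=0.225, z[3]+=0.225
solve → V1=-0.3171, V2=-1.520, V3=0.008628, V4=-4.043, V5=-0.3051, V6=-1.524, V7=-0.3042, V8=-0.3222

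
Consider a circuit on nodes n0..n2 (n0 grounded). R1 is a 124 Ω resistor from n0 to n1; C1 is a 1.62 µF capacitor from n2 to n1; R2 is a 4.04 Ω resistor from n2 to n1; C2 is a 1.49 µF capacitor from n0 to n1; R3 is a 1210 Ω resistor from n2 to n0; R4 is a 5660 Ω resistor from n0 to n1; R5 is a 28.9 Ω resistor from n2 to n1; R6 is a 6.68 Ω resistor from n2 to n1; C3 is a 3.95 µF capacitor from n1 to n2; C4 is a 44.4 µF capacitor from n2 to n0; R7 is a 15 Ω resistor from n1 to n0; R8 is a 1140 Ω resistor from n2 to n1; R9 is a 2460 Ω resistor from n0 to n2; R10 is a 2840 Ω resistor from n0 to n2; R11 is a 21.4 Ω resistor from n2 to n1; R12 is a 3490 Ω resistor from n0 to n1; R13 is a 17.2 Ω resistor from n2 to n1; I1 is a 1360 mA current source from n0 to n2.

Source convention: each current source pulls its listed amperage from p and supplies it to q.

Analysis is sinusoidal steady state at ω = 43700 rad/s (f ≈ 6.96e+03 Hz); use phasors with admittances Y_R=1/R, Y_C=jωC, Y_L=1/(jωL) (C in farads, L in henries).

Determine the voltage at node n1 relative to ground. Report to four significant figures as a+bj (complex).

-0.004049-0.5864j V

Element admittances at ω=43700 rad/s:
  Y(R1) = 0.008065+0.000j S between n0,n1
  Y(C1) = 0.000+0.07079j S between n2,n1
  Y(R2) = 0.2475+0.000j S between n2,n1
  Y(C2) = 0.000+0.06511j S between n0,n1
  Y(R3) = 0.0008264+0.000j S between n2,n0
  Y(R4) = 0.0001767+0.000j S between n0,n1
  Y(R5) = 0.03460+0.000j S between n2,n1
  Y(R6) = 0.1497+0.000j S between n2,n1
  Y(C3) = 0.000+0.1726j S between n1,n2
  Y(C4) = 0.000+1.940j S between n2,n0
  Y(R7) = 0.06667+0.000j S between n1,n0
  Y(R8) = 0.0008772+0.000j S between n2,n1
  Y(R9) = 0.0004065+0.000j S between n0,n2
  Y(R10) = 0.0003521+0.000j S between n0,n2
  Y(R11) = 0.04673+0.000j S between n2,n1
  Y(R12) = 0.0002865+0.000j S between n0,n1
  Y(R13) = 0.05814+0.000j S between n2,n1
  I1: injects 1.36 A into n2 (from n0)
Assemble and solve the 2×2 MNA system:
  V(n1)=-0.004049-0.5864j  V(n2)=0.02342-0.6814j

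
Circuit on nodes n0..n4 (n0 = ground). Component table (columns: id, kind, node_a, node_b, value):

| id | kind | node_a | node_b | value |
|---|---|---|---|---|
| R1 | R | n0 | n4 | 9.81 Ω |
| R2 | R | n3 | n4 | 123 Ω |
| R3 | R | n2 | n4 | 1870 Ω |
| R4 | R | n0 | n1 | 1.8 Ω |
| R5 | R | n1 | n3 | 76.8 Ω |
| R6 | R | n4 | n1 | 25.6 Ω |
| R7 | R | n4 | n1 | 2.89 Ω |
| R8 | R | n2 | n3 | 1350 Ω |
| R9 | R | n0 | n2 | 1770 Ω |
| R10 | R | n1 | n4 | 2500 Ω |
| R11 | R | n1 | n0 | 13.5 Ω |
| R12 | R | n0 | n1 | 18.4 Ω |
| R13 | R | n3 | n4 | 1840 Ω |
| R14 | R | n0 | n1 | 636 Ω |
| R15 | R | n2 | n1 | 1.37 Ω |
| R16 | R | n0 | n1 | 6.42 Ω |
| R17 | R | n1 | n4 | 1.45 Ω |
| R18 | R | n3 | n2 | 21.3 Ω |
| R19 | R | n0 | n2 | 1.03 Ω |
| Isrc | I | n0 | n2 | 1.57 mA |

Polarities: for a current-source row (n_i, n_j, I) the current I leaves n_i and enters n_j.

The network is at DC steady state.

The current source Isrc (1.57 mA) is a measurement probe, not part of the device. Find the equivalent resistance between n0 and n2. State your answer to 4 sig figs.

R_eq = 0.7213 Ω

MNA unknowns: 4 node voltages V₁..V_4
R1: Y=0.1019 on G[0,4]
R2: Y=0.008130 on G[3,4]
R3: Y=0.0005348 on G[2,4]
R4: Y=0.5556 on G[0,1]
R5: Y=0.01302 on G[1,3]
R6: Y=0.03906 on G[4,1]
R7: Y=0.3460 on G[4,1]
R8: Y=0.0007407 on G[2,3]
R9: Y=0.0005650 on G[0,2]
R10: Y=0.0004000 on G[1,4]
R11: Y=0.07407 on G[1,0]
R12: Y=0.05435 on G[0,1]
R13: Y=0.0005435 on G[3,4]
R14: Y=0.001572 on G[0,1]
R15: Y=0.7299 on G[2,1]
R16: Y=0.1558 on G[0,1]
R17: Y=0.6897 on G[1,4]
R18: Y=0.04695 on G[3,2]
R19: Y=0.9709 on G[0,2]
Isrc: z[0]−=0.00157, z[2]+=0.00157
solve → V1=0.0005024, V2=0.001132, V3=0.0009305, V4=0.0004627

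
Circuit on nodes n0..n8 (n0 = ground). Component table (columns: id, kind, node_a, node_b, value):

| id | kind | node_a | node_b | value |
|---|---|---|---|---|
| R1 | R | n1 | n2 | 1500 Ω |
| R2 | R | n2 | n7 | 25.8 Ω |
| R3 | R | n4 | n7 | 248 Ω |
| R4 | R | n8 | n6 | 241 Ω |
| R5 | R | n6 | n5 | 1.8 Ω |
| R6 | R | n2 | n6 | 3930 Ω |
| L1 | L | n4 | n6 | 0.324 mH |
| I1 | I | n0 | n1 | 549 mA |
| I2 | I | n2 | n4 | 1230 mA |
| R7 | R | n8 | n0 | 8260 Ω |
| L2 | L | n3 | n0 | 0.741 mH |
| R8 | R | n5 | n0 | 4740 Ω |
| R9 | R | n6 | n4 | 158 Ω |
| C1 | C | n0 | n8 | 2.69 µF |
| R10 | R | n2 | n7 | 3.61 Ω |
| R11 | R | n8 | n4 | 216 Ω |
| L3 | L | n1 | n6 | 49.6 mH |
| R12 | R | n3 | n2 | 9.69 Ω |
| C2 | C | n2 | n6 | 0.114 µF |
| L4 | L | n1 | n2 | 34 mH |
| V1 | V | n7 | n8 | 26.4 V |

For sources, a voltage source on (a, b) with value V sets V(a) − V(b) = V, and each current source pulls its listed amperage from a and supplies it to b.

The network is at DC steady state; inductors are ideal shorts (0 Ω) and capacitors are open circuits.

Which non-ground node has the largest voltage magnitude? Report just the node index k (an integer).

MNA unknowns: 8 node voltages V₁..V_8 plus 5 source currents (L1, L2, L3, L4, V1)
R1: Y=0.0006667 on G[1,2]
R2: Y=0.03876 on G[2,7]
R3: Y=0.004032 on G[4,7]
R4: Y=0.004149 on G[8,6]
R5: Y=0.5556 on G[6,5]
R6: Y=0.0002545 on G[2,6]
L1: row V4−V6=0, i_L1 at 4,6
I1: z[0]−=0.549, z[1]+=0.549
I2: z[2]−=1.23, z[4]+=1.23
R7: Y=0.0001211 on G[8,0]
L2: row V3−V0=0, i_L2 at 3,0
R8: Y=0.0002110 on G[5,0]
R9: Y=0.006329 on G[6,4]
C1: Y=0.000 on G[0,8]
R10: Y=0.2770 on G[2,7]
R11: Y=0.004630 on G[8,4]
L3: row V1−V6=0, i_L3 at 1,6
R12: Y=0.1032 on G[3,2]
C2: Y=0.000 on G[2,6]
L4: row V1−V2=0, i_L4 at 1,2
V1: row V7−V8=26.4, i_V1 at 7,8
solve → V1=5.333, V2=5.333, V3=0.000, V4=5.333, V5=5.331, V6=5.333, V7=6.046, V8=-20.35
aux → i_L1=1.114, i_L2=0.5503, i_L3=-1.006, i_L4=1.555, i_V1=-0.2280

8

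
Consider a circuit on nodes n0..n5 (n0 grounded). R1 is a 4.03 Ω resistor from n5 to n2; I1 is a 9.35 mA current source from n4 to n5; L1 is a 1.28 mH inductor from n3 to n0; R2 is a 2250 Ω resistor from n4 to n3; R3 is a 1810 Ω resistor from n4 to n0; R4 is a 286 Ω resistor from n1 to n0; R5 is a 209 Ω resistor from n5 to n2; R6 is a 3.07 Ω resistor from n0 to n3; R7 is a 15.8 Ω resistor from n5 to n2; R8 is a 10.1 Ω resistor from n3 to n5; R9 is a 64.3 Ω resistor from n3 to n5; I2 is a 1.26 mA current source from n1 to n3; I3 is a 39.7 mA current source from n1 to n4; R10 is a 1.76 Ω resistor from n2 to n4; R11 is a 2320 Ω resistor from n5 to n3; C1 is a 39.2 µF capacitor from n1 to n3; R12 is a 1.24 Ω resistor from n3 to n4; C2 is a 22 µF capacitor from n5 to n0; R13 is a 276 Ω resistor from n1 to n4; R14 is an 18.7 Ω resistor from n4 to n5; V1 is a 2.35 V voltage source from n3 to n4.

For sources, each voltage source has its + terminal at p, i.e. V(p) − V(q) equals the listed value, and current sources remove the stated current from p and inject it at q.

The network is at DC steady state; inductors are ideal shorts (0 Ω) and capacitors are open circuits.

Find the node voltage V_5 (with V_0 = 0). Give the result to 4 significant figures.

Apply KCL at each of the 5 non-ground nodes and solve the resulting linear system.
Node n1: branches {R4, I2, I3, C1, R13} → V_1 = -6.949
Node n2: branches {R1, R5, R7, R10} → V_2 = -2.081
Node n3: branches {L1, R2, R6, R8, R9, I2, R11, C1, R12, V1} → V_3 = 0.000
Node n4: branches {I1, R2, R3, I3, R10, R12, R13, R14, V1} → V_4 = -2.350
Node n5: branches {R1, I1, R5, R7, R8, R9, R11, C2, R14} → V_5 = -1.598
Source currents: i(L1)=0.02560, i(V1)=-2.104

-1.598 V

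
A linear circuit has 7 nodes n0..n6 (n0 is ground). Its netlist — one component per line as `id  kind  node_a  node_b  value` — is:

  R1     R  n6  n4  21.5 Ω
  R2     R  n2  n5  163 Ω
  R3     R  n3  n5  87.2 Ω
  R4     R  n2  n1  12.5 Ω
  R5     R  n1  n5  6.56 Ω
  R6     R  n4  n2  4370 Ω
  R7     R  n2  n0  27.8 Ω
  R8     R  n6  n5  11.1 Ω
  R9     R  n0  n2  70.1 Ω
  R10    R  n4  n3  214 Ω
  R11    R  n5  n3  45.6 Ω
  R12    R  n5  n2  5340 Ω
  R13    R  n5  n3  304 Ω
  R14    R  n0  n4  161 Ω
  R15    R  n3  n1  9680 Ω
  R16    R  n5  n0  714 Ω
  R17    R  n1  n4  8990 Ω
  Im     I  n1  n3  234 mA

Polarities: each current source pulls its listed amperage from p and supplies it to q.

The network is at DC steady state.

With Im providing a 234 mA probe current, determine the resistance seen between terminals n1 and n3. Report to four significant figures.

MNA unknowns: 6 node voltages V₁..V_6
R1: Y=0.04651 on G[6,4]
R2: Y=0.006135 on G[2,5]
R3: Y=0.01147 on G[3,5]
R4: Y=0.08000 on G[2,1]
R5: Y=0.1524 on G[1,5]
R6: Y=0.0002288 on G[4,2]
R7: Y=0.03597 on G[2,0]
R8: Y=0.09009 on G[6,5]
R9: Y=0.01427 on G[0,2]
R10: Y=0.004673 on G[4,3]
R11: Y=0.02193 on G[5,3]
R12: Y=0.0001873 on G[5,2]
R13: Y=0.003289 on G[5,3]
R14: Y=0.006211 on G[0,4]
R15: Y=0.0001033 on G[3,1]
R16: Y=0.001401 on G[5,0]
R17: Y=0.0001112 on G[1,4]
Im: z[1]−=0.234, z[3]+=0.234
solve → V1=-0.4351, V2=-0.2070, V3=6.668, V4=1.455, V5=0.9741, V6=1.138

R_eq = 30.36 Ω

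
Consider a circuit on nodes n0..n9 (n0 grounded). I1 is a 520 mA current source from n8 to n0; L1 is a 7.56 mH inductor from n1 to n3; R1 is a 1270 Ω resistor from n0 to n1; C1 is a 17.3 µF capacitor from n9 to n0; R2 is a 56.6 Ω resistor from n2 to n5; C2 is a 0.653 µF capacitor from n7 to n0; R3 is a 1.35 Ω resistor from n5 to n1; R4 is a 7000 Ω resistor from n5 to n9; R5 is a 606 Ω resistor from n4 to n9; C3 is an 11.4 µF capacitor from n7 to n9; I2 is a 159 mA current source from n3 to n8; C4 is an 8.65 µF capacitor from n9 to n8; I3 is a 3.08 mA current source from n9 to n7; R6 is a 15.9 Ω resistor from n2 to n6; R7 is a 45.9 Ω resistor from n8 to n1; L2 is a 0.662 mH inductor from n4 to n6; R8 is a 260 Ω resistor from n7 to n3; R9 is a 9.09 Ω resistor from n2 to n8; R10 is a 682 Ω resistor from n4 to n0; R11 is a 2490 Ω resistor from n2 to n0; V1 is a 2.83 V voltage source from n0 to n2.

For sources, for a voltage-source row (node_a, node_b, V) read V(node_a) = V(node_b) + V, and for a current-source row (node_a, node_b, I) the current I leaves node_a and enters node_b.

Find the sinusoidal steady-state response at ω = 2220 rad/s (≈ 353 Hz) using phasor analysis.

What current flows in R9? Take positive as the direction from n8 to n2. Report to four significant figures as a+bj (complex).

Apply KCL at each of the 9 non-ground nodes and solve the resulting linear system.
Node n1: branches {L1, R1, R3, R7} → V_1 = -8.162+0.6731j
Node n2: branches {R2, R6, R9, R11, V1} → V_2 = -2.830+0.000j
Node n3: branches {L1, I2, R8} → V_3 = -8.351-1.623j
Node n4: branches {R5, L2, R10} → V_4 = -2.755+0.02217j
Node n5: branches {R2, R3, R4} → V_5 = -8.037+0.6574j
Node n6: branches {R6, L2} → V_6 = -2.754+0.01511j
Node n7: branches {C2, C3, I3, R8} → V_7 = -2.588+1.298j
Node n8: branches {I1, I2, C4, R7, R9} → V_8 = -6.436+0.7150j
Node n9: branches {C1, R4, R5, C3, C4, I3} → V_9 = -2.292+0.6179j
Source currents: i(V1)=0.4828-0.09123j

-0.3967+0.07866j A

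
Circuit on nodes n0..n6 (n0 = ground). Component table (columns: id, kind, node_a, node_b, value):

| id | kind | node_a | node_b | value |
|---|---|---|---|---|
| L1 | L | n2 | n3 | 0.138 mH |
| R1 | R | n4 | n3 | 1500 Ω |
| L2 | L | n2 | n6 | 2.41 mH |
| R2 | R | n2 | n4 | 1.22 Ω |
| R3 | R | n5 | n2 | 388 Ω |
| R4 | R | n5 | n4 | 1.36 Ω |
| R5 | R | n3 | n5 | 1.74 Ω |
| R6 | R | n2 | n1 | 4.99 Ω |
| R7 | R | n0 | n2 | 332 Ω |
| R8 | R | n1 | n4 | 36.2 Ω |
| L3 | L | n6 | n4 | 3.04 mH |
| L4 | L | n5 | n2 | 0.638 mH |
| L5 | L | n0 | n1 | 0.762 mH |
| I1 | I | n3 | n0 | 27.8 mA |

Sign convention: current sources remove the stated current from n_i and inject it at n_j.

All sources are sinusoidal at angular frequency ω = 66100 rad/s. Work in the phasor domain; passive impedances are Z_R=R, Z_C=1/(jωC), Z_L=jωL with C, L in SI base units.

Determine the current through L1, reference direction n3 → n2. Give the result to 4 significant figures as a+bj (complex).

MNA unknowns: 6 node voltages V₁..V_6
L1: Y=0.000-0.1096j on G[2,3]
R1: Y=0.0006667+0.000j on G[4,3]
L2: Y=0.000-0.006277j on G[2,6]
R2: Y=0.8197+0.000j on G[2,4]
R3: Y=0.002577+0.000j on G[5,2]
R4: Y=0.7353+0.000j on G[5,4]
R5: Y=0.5747+0.000j on G[3,5]
R6: Y=0.2004+0.000j on G[2,1]
R7: Y=0.003012+0.000j on G[0,2]
R8: Y=0.02762+0.000j on G[1,4]
L3: Y=0.000-0.004977j on G[6,4]
L4: Y=0.000-0.02371j on G[5,2]
L5: Y=0.000-0.01985j on G[0,1]
I1: z[3]−=0.0278, z[0]+=0.0278
solve → V1=-0.2022-1.352j, V2=-0.3173-1.333j, V3=-0.4085-1.379j, V4=-0.3393-1.347j, V5=-0.3690-1.362j, V6=-0.3270-1.339j

-0.005082+0.009999j A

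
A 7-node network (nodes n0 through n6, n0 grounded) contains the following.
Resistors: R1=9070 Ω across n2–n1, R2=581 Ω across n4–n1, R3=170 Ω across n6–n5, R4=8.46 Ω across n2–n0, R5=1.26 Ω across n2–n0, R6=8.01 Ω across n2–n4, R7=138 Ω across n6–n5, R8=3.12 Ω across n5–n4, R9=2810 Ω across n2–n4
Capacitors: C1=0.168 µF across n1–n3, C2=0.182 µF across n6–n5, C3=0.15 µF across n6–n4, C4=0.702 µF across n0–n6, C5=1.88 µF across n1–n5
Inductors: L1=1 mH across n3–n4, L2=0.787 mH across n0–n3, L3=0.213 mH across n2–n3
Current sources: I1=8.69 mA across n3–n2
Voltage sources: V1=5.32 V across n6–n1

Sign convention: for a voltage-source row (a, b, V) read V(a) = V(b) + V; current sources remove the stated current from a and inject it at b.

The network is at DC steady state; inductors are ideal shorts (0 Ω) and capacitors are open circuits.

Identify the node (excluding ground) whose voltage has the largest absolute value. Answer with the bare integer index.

1

MNA unknowns: 6 node voltages V₁..V_6 plus 4 source currents (L1, L2, L3, V1)
R1: Y=0.0001103 on G[2,1]
C1: Y=0.000 on G[1,3]
R2: Y=0.001721 on G[4,1]
L1: row V3−V4=0, i_L1 at 3,4
R3: Y=0.005882 on G[6,5]
C2: Y=0.000 on G[6,5]
R4: Y=0.1182 on G[2,0]
C3: Y=0.000 on G[6,4]
C4: Y=0.000 on G[0,6]
L2: row V0−V3=0, i_L2 at 0,3
R5: Y=0.7937 on G[2,0]
R6: Y=0.1248 on G[2,4]
R7: Y=0.007246 on G[6,5]
L3: row V2−V3=0, i_L3 at 2,3
R8: Y=0.3205 on G[5,4]
C5: Y=0.000 on G[1,5]
R9: Y=0.0003559 on G[2,4]
I1: z[3]−=0.00869, z[2]+=0.00869
V1: row V6−V1=5.32, i_V1 at 6,1
solve → V1=-4.645, V2=0.000, V3=0.000, V4=0.000, V5=0.02654, V6=0.6746
aux → i_L1=-0.0005122, i_L2=0.000, i_L3=0.008178, i_V1=-0.008508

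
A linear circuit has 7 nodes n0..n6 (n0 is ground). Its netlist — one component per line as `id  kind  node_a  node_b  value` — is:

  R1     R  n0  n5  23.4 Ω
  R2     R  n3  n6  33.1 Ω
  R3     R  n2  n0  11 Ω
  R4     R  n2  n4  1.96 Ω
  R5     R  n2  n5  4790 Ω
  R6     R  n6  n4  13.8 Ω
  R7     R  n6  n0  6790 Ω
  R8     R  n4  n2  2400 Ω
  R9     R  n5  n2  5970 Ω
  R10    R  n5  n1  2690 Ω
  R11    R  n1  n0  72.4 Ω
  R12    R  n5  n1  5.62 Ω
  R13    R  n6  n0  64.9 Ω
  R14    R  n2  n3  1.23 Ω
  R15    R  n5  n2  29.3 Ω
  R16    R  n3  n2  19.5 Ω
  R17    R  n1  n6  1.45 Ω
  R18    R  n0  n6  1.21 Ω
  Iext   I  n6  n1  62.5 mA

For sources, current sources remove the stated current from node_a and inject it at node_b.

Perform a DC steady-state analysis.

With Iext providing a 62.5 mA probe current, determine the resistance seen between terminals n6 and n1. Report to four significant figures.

R_eq = 1.331 Ω

Element admittances at DC:
  Y(R1) = 0.04274 S between n0,n5
  Y(R2) = 0.03021 S between n3,n6
  Y(R3) = 0.09091 S between n2,n0
  Y(R4) = 0.5102 S between n2,n4
  Y(R5) = 0.0002088 S between n2,n5
  Y(R6) = 0.07246 S between n6,n4
  Y(R7) = 0.0001473 S between n6,n0
  Y(R8) = 0.0004167 S between n4,n2
  Y(R9) = 0.0001675 S between n5,n2
  Y(R10) = 0.0003717 S between n5,n1
  Y(R11) = 0.01381 S between n1,n0
  Y(R12) = 0.1779 S between n5,n1
  Y(R13) = 0.01541 S between n6,n0
  Y(R14) = 0.8130 S between n2,n3
  Y(R15) = 0.03413 S between n5,n2
  Y(R16) = 0.05128 S between n3,n2
  Y(R17) = 0.6897 S between n1,n6
  Y(R18) = 0.8264 S between n0,n6
  Iext: injects 0.0625 A into n1 (from n6)
Assemble and solve the 6×6 MNA system:
  V(n1)=0.07834  V(n2)=0.006740  V(n3)=0.006349  V(n4)=0.005301  V(n5)=0.05557  V(n6)=-0.004833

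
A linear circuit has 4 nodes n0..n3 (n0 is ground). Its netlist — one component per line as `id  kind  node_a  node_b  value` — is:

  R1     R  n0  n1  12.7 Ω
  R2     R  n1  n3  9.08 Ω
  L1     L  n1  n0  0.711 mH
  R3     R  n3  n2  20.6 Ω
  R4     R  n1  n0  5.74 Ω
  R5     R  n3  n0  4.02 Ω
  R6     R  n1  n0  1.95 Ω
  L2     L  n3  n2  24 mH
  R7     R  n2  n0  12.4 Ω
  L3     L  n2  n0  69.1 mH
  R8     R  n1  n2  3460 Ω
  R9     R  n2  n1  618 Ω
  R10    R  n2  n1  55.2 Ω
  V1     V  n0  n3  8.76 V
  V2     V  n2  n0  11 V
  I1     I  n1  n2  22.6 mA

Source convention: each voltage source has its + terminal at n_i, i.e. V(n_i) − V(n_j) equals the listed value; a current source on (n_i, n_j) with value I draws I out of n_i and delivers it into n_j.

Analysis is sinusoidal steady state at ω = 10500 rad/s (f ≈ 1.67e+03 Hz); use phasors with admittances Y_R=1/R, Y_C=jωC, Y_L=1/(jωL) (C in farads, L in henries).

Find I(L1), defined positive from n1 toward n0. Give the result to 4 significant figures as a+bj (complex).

-0.01677+0.1122j A

MNA unknowns: 3 node voltages V₁..V_3 plus 2 source currents (V1, V2)
R1: Y=0.07874+0.000j on G[0,1]
R2: Y=0.1101+0.000j on G[1,3]
L1: Y=0.000-0.1339j on G[1,0]
R3: Y=0.04854+0.000j on G[3,2]
R4: Y=0.1742+0.000j on G[1,0]
R5: Y=0.2488+0.000j on G[3,0]
R6: Y=0.5128+0.000j on G[1,0]
L2: Y=0.000-0.003968j on G[3,2]
R7: Y=0.08065+0.000j on G[2,0]
L3: Y=0.000-0.001378j on G[2,0]
R8: Y=0.0002890+0.000j on G[1,2]
R9: Y=0.001618+0.000j on G[2,1]
R10: Y=0.01812+0.000j on G[2,1]
V1: row V0−V3=8.76, i_V1 at 0,3
V2: row V2−V0=11, i_V2 at 2,0
I1: z[1]−=0.0226, z[2]+=0.0226
solve → V1=-0.8375-0.1252j, V2=11.00+0.000j, V3=-8.760+0.000j
aux → i_V1=-4.011+0.09220j, i_V2=-2.061+0.09107j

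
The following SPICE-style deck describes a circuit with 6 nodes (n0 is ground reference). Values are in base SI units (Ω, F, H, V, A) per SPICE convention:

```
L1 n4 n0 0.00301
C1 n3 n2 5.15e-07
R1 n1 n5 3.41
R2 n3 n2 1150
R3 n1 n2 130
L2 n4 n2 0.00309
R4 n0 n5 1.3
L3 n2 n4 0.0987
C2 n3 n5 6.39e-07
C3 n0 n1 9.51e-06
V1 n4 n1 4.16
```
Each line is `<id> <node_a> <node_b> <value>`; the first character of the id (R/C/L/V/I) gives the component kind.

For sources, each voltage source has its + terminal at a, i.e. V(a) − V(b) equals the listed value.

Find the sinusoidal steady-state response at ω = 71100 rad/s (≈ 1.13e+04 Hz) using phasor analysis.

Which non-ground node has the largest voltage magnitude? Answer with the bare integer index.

4

Apply KCL at each of the 5 non-ground nodes and solve the resulting linear system.
Node n1: branches {R1, R3, C3, V1} → V_1 = 0.04266+0.02458j
Node n2: branches {C1, R2, R3, L2, L3} → V_2 = -0.9544-0.5318j
Node n3: branches {C1, R2, C2} → V_3 = -0.4172-0.2383j
Node n4: branches {L1, L2, L3, V1} → V_4 = 4.203+0.02458j
Node n5: branches {R1, R4, C2} → V_5 = 0.02145-0.01197j
Source currents: i(V1)=-0.002727+0.04385j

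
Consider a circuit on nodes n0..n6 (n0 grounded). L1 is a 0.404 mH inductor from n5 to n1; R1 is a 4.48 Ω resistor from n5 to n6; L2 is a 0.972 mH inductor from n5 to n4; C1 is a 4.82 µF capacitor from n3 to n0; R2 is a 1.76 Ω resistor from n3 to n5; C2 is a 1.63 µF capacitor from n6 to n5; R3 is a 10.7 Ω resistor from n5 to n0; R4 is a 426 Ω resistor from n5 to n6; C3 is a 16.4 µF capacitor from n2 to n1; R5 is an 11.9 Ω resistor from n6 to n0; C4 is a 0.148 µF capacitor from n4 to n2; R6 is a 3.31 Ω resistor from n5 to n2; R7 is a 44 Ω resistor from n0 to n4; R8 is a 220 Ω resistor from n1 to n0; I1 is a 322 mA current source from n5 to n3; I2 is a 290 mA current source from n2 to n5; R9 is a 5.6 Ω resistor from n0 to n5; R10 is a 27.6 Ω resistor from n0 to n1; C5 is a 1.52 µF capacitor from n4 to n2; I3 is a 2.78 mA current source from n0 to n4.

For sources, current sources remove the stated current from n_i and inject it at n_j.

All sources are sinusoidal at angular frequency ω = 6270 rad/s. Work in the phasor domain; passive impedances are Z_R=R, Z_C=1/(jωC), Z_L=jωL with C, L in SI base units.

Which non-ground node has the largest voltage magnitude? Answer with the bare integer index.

Element admittances at ω=6270 rad/s:
  Y(L1) = 0.000-0.3948j S between n5,n1
  Y(R1) = 0.2232+0.000j S between n5,n6
  Y(L2) = 0.000-0.1641j S between n5,n4
  Y(C1) = 0.000+0.03022j S between n3,n0
  Y(R2) = 0.5682+0.000j S between n3,n5
  Y(C2) = 0.000+0.01022j S between n6,n5
  Y(R3) = 0.09346+0.000j S between n5,n0
  Y(R4) = 0.002347+0.000j S between n5,n6
  Y(C3) = 0.000+0.1028j S between n2,n1
  Y(R5) = 0.08403+0.000j S between n6,n0
  Y(C4) = 0.000+0.0009280j S between n4,n2
  Y(R6) = 0.3021+0.000j S between n5,n2
  Y(R7) = 0.02273+0.000j S between n0,n4
  Y(R8) = 0.004545+0.000j S between n1,n0
  I1: injects 0.322 A into n3 (from n5)
  I2: injects 0.29 A into n5 (from n2)
  Y(R9) = 0.1786+0.000j S between n0,n5
  Y(R10) = 0.03623+0.000j S between n0,n1
  Y(C5) = 0.000+0.009530j S between n4,n2
  I3: injects 0.00278 A into n4 (from n0)
Assemble and solve the 6×6 MNA system:
  V(n1)=0.2189-0.1853j  V(n2)=-0.7901+0.3477j  V(n3)=0.5392-0.05250j  V(n4)=0.02225-0.03432j  V(n5)=-0.02477-0.02383j  V(n6)=-0.01784-0.01759j

2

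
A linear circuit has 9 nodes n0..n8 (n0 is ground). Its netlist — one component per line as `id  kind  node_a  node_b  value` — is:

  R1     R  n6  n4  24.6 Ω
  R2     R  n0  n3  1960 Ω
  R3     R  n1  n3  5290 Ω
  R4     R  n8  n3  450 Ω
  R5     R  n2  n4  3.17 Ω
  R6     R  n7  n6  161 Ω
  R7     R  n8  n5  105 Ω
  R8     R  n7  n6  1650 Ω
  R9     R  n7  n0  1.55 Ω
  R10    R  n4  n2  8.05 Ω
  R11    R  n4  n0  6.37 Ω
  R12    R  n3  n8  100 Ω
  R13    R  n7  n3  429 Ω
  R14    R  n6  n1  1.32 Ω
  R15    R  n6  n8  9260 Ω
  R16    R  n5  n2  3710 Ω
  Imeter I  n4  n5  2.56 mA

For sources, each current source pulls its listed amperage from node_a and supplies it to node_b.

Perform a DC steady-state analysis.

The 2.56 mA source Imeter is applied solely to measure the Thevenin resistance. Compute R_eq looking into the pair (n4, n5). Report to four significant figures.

R_eq = 444.9 Ω

MNA unknowns: 8 node voltages V₁..V_8
R1: Y=0.04065 on G[6,4]
R2: Y=0.0005102 on G[0,3]
R3: Y=0.0001890 on G[1,3]
R4: Y=0.002222 on G[8,3]
R5: Y=0.3155 on G[2,4]
R6: Y=0.006211 on G[7,6]
R7: Y=0.009524 on G[8,5]
R8: Y=0.0006061 on G[7,6]
R9: Y=0.6452 on G[7,0]
R10: Y=0.1242 on G[4,2]
R11: Y=0.1570 on G[4,0]
R12: Y=0.01000 on G[3,8]
R13: Y=0.002331 on G[7,3]
R14: Y=0.7576 on G[6,1]
R15: Y=0.0001080 on G[6,8]
R16: Y=0.0002695 on G[5,2]
Imeter: z[4]−=0.00256, z[5]+=0.00256
solve → V1=-0.005293, V2=-0.01183, V3=0.7133, V4=-0.01253, V5=1.126, V6=-0.005473, V7=0.002484, V8=0.8897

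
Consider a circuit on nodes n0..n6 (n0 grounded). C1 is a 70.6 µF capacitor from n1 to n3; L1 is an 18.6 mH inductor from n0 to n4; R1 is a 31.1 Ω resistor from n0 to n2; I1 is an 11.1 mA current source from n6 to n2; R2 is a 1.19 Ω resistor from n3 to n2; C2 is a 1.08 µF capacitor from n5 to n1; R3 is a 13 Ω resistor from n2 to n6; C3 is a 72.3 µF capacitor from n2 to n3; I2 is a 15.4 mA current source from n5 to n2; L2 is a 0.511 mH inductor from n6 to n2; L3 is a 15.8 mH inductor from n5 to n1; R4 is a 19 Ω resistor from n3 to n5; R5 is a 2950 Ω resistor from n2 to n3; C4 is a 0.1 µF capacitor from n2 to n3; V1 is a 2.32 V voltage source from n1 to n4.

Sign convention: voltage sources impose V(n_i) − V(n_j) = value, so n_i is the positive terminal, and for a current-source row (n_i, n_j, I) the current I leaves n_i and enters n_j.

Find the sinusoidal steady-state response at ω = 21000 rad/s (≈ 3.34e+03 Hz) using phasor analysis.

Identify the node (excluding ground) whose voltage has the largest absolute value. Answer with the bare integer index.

4

MNA unknowns: 6 node voltages V₁..V_6 plus 1 source current (V1)
C1: Y=0.000+1.483j on G[1,3]
L1: Y=0.000-0.002560j on G[0,4]
R1: Y=0.03215+0.000j on G[0,2]
I1: z[6]−=0.0111, z[2]+=0.0111
R2: Y=0.8403+0.000j on G[3,2]
C2: Y=0.000+0.02268j on G[5,1]
R3: Y=0.07692+0.000j on G[2,6]
C3: Y=0.000+1.518j on G[2,3]
I2: z[5]−=0.0154, z[2]+=0.0154
L2: Y=0.000-0.09319j on G[6,2]
L3: Y=0.000-0.003014j on G[5,1]
R4: Y=0.05263+0.000j on G[3,5]
R5: Y=0.0003390+0.000j on G[2,3]
C4: Y=0.000+0.002100j on G[2,3]
V1: row V1−V4=2.32, i_V1 at 1,4
solve → V1=-0.0003172-0.1780j, V2=0.01417-0.1847j, V3=0.007014-0.1789j, V4=-2.320-0.1780j, V5=-0.2509-0.08523j, V6=-0.04431-0.2556j
aux → i_V1=-0.0004556+0.005940j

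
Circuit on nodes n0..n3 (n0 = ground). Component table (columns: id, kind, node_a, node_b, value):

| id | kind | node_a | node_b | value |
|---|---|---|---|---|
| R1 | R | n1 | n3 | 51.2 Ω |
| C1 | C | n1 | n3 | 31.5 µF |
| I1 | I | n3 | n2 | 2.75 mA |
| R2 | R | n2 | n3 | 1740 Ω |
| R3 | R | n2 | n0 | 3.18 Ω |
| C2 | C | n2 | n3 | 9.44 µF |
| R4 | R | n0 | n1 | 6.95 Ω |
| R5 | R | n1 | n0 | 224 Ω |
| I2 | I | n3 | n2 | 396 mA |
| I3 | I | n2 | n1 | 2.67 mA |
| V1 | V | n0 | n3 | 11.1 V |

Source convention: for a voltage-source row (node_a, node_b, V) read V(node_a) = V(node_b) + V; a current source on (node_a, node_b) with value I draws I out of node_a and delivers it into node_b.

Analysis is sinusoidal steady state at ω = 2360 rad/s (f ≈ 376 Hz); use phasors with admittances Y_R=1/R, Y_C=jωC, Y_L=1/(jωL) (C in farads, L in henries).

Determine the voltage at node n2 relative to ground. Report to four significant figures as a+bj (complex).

1.176-0.8681j V

Element admittances at ω=2360 rad/s:
  Y(R1) = 0.01953+0.000j S between n1,n3
  Y(C1) = 0.000+0.07434j S between n1,n3
  I1: injects 0.00275 A into n2 (from n3)
  Y(R2) = 0.0005747+0.000j S between n2,n3
  Y(R3) = 0.3145+0.000j S between n2,n0
  Y(C2) = 0.000+0.02228j S between n2,n3
  Y(R4) = 0.1439+0.000j S between n0,n1
  Y(R5) = 0.004464+0.000j S between n1,n0
  I2: injects 0.396 A into n2 (from n3)
  I3: injects 0.00267 A into n1 (from n2)
  V1: constraint V(n0)−V(n3) = 11.1
Assemble and solve the 4×4 MNA system:
  V(n1)=-2.886-3.637j  V(n2)=1.176-0.8681j  V(n3)=-11.10+0.000j
  i(V1)=-0.05846-0.8126j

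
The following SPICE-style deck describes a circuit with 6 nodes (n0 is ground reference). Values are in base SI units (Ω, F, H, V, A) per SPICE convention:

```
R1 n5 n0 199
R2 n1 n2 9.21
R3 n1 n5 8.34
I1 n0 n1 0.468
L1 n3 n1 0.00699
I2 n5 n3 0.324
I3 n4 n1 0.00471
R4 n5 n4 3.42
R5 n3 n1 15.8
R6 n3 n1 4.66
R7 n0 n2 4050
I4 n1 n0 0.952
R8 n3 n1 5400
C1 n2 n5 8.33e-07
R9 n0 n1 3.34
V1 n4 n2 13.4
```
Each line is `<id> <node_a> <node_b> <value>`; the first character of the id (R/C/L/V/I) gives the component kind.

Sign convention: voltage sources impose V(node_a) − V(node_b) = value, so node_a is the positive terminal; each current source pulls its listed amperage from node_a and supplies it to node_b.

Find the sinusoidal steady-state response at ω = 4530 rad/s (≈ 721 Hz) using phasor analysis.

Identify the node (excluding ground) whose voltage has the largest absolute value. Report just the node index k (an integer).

MNA unknowns: 5 node voltages V₁..V_5 plus 1 source current (V1)
R1: Y=0.005025+0.000j on G[5,0]
R2: Y=0.1086+0.000j on G[1,2]
R3: Y=0.1199+0.000j on G[1,5]
I1: z[0]−=0.468, z[1]+=0.468
L1: Y=0.000-0.03158j on G[3,1]
I2: z[5]−=0.324, z[3]+=0.324
I3: z[4]−=0.00471, z[1]+=0.00471
R4: Y=0.2924+0.000j on G[5,4]
R5: Y=0.06329+0.000j on G[3,1]
R6: Y=0.2146+0.000j on G[3,1]
R7: Y=0.0002469+0.000j on G[0,2]
I4: z[1]−=0.952, z[0]+=0.952
R8: Y=0.0001852+0.000j on G[3,1]
C1: Y=0.000+0.003773j on G[2,5]
R9: Y=0.2994+0.000j on G[0,1]
V1: row V4−V2=13.4, i_V1 at 4,2
solve → V1=-1.643+0.0008398j, V2=-8.764+0.06274j, V3=-0.4925+0.1315j, V4=4.636+0.06274j, V5=1.999-0.05312j
aux → i_V1=-0.7758-0.03388j

2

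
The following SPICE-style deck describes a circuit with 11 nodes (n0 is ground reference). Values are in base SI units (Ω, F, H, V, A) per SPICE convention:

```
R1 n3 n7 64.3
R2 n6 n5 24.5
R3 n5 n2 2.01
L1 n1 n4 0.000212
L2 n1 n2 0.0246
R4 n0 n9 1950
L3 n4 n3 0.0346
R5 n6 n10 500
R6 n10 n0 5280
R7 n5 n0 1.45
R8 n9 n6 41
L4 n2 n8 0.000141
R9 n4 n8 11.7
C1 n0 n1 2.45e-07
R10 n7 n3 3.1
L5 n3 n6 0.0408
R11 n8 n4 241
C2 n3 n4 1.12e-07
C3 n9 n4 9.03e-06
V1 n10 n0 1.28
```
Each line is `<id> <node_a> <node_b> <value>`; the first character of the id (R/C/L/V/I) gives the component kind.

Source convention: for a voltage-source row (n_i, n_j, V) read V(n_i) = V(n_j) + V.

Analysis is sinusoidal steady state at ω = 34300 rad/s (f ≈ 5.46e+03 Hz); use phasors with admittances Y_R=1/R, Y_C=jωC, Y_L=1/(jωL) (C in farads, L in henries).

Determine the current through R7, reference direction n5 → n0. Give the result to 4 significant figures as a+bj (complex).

Apply KCL at each of the 10 non-ground nodes and solve the resulting linear system.
Node n1: branches {L1, L2, C1} → V_1 = 0.01512+0.001916j
Node n2: branches {R3, L2, L4} → V_2 = 0.005135-0.0004626j
Node n3: branches {R1, L3, R10, L5, C2} → V_3 = 0.004512+0.002357j
Node n4: branches {L1, L3, R9, R11, C2, C3} → V_4 = 0.01428+0.001820j
Node n5: branches {R2, R3, R7} → V_5 = 0.003593-0.0001840j
Node n6: branches {R2, R5, R8, L5} → V_6 = 0.04550+0.0001024j
Node n7: branches {R1, R10} → V_7 = 0.004512+0.002357j
Node n8: branches {L4, R9, R11} → V_8 = 0.005748+0.003234j
Node n9: branches {R4, R8, C3} → V_9 = 0.01434-0.0006106j
Node n10: branches {R5, R6, V1} → V_10 = 1.280+0.000j
Source currents: i(V1)=-0.002711+2.049e-07j

0.002478-0.0001269j A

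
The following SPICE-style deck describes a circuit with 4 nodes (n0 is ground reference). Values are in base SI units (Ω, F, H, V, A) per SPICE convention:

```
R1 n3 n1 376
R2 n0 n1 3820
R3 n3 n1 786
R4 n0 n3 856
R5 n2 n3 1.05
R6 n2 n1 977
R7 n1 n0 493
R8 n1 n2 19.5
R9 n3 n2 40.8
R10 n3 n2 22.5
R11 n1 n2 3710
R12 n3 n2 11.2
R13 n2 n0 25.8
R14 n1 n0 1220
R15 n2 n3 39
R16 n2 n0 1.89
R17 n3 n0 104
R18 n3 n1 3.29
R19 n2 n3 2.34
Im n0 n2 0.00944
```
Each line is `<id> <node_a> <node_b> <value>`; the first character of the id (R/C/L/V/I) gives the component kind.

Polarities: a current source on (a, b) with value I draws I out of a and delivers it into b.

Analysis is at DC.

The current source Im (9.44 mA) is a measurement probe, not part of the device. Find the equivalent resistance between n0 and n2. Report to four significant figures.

MNA unknowns: 3 node voltages V₁..V_3
R1: Y=0.002660 on G[3,1]
R2: Y=0.0002618 on G[0,1]
R3: Y=0.001272 on G[3,1]
R4: Y=0.001168 on G[0,3]
R5: Y=0.9524 on G[2,3]
R6: Y=0.001024 on G[2,1]
R7: Y=0.002028 on G[1,0]
R8: Y=0.05128 on G[1,2]
R9: Y=0.02451 on G[3,2]
R10: Y=0.04444 on G[3,2]
R11: Y=0.0002695 on G[1,2]
R12: Y=0.08929 on G[3,2]
R13: Y=0.03876 on G[2,0]
R14: Y=0.0008197 on G[1,0]
R15: Y=0.02564 on G[2,3]
R16: Y=0.5291 on G[2,0]
R17: Y=0.009615 on G[3,0]
R18: Y=0.3040 on G[3,1]
R19: Y=0.4274 on G[2,3]
Im: z[0]−=0.00944, z[2]+=0.00944
solve → V1=0.01598, V2=0.01623, V3=0.01610

R_eq = 1.719 Ω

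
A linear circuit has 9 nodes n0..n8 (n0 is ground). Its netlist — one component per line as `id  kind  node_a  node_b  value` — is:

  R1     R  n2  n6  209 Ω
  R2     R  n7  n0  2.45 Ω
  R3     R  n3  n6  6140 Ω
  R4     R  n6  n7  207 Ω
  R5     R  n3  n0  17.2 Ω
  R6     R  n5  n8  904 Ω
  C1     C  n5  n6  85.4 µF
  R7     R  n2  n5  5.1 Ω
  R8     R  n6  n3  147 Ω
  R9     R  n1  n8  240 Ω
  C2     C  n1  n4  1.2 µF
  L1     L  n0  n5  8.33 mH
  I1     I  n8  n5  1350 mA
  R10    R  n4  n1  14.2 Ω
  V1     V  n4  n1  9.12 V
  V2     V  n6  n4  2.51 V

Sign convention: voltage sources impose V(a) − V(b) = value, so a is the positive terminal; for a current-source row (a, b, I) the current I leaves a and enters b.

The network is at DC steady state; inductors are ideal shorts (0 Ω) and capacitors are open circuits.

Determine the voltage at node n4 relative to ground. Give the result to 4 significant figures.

-66.39 V

Element admittances at DC:
  Y(R1) = 0.004785 S between n2,n6
  Y(R2) = 0.4082 S between n7,n0
  Y(R3) = 0.0001629 S between n3,n6
  Y(R4) = 0.004831 S between n6,n7
  Y(R5) = 0.05814 S between n3,n0
  Y(R6) = 0.001106 S between n5,n8
  Y(C1) = 0.000 S between n5,n6
  Y(R7) = 0.1961 S between n2,n5
  Y(R8) = 0.006803 S between n6,n3
  Y(R9) = 0.004167 S between n1,n8
  Y(C2) = 0.000 S between n1,n4
  L1: short n0↔n5 (DC inductor)
  I1: injects 1.35 A into n5 (from n8)
  Y(R10) = 0.07042 S between n4,n1
  V1: constraint V(n4)−V(n1) = 9.12
  V2: constraint V(n6)−V(n4) = 2.51
Assemble and solve the 11×11 MNA system:
  V(n1)=-75.51  V(n2)=-1.522  V(n3)=-6.835  V(n4)=-66.39  V(n5)=0.000  V(n6)=-63.88  V(n7)=-0.7473  V(n8)=-315.7
  i(L1)=-0.7024  i(V1)=0.3585  i(V2)=1.001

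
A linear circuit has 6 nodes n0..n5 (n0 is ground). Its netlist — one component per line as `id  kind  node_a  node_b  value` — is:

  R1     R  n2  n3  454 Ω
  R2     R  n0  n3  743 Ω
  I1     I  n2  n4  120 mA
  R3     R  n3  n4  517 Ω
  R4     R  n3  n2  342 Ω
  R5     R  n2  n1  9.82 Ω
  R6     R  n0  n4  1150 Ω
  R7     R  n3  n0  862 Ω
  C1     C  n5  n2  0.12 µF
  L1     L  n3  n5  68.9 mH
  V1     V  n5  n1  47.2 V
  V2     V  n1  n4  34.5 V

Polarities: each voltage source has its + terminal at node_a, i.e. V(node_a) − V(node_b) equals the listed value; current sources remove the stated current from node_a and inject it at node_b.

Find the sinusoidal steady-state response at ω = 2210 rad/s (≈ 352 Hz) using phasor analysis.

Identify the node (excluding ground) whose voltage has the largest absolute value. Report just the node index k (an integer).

MNA unknowns: 5 node voltages V₁..V_5 plus 2 source currents (V1, V2)
R1: Y=0.002203+0.000j on G[2,3]
R2: Y=0.001346+0.000j on G[0,3]
I1: z[2]−=0.12, z[4]+=0.12
R3: Y=0.001934+0.000j on G[3,4]
R4: Y=0.002924+0.000j on G[3,2]
R5: Y=0.1018+0.000j on G[2,1]
R6: Y=0.0008696+0.000j on G[0,4]
R7: Y=0.001160+0.000j on G[3,0]
C1: Y=0.000+0.0002652j on G[5,2]
L1: Y=0.000-0.006567j on G[3,5]
V1: row V5−V1=47.2, i_V1 at 5,1
V2: row V1−V4=34.5, i_V2 at 1,4
solve → V1=-1.067+22.02j, V2=-1.550+20.72j, V3=12.34-7.642j, V4=-35.57+22.02j, V5=46.13+22.02j
aux → i_V1=-0.1945+0.2093j, i_V2=-0.2436+0.07653j

5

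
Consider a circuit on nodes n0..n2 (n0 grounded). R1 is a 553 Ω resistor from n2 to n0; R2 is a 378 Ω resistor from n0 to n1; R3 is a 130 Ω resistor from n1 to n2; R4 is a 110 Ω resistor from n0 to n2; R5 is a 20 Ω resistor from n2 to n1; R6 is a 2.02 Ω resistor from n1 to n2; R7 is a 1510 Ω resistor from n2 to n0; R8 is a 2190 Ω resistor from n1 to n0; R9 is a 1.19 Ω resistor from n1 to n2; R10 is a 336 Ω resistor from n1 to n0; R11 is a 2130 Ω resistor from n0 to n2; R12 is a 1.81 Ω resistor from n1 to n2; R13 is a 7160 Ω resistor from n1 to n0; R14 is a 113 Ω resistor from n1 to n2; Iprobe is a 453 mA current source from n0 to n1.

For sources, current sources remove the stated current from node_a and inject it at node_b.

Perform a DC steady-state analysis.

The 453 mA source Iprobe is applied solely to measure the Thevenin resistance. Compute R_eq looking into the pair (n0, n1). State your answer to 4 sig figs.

R_eq = 55.02 Ω

Apply KCL at each of the 2 non-ground nodes and solve the resulting linear system.
Node n1: branches {R2, R3, R5, R6, R8, R9, R10, R12, R13, R14, Iprobe} → V_1 = 24.92
Node n2: branches {R1, R3, R4, R5, R6, R7, R9, R11, R12, R14} → V_2 = 24.77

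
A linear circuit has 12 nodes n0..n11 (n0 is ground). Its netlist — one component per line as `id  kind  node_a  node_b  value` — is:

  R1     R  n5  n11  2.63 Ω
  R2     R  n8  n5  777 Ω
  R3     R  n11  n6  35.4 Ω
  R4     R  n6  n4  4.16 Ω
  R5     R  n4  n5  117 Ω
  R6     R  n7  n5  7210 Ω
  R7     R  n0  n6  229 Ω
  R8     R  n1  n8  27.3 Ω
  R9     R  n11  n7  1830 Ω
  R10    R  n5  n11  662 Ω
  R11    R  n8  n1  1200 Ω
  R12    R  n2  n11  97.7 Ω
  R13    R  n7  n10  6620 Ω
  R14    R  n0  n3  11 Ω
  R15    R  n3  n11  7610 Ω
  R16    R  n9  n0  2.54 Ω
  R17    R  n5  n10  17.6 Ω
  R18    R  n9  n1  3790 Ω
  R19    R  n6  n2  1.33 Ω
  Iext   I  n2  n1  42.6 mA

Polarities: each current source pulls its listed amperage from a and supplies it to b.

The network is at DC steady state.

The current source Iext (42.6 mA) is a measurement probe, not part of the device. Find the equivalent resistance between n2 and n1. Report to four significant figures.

Element admittances at DC:
  Y(R1) = 0.3802 S between n5,n11
  Y(R2) = 0.001287 S between n8,n5
  Y(R3) = 0.02825 S between n11,n6
  Y(R4) = 0.2404 S between n6,n4
  Y(R5) = 0.008547 S between n4,n5
  Y(R6) = 0.0001387 S between n7,n5
  Y(R7) = 0.004367 S between n0,n6
  Y(R8) = 0.03663 S between n1,n8
  Y(R9) = 0.0005464 S between n11,n7
  Y(R10) = 0.001511 S between n5,n11
  Y(R11) = 0.0008333 S between n8,n1
  Y(R12) = 0.01024 S between n2,n11
  Y(R13) = 0.0001511 S between n7,n10
  Y(R14) = 0.09091 S between n0,n3
  Y(R15) = 0.0001314 S between n3,n11
  Y(R16) = 0.3937 S between n9,n0
  Y(R17) = 0.05682 S between n5,n10
  Y(R18) = 0.0002639 S between n9,n1
  Y(R19) = 0.7519 S between n6,n2
  Iext: injects 0.0426 A into n1 (from n2)
Assemble and solve the 11×11 MNA system:
  V(n1)=27.57  V(n2)=-1.684  V(n3)=-0.001302  V(n4)=-1.610  V(n5)=-0.8273  V(n6)=-1.637  V(n7)=-0.8764  V(n8)=26.62  V(n9)=0.01846  V(n10)=-0.8275  V(n11)=-0.9023

R_eq = 686.7 Ω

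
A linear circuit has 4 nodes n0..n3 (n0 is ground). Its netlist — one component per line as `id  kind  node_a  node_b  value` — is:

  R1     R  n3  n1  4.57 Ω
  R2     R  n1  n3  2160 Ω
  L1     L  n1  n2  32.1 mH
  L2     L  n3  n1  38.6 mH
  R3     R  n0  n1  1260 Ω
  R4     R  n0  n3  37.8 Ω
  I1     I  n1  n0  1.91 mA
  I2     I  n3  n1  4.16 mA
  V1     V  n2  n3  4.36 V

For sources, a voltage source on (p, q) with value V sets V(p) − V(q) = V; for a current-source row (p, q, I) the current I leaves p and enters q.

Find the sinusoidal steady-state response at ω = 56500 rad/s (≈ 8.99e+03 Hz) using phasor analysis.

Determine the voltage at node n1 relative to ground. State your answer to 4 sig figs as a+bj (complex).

-0.05987-0.01056j V

Apply KCL at each of the 3 non-ground nodes and solve the resulting linear system.
Node n1: branches {R1, R2, L1, L2, R3, I1, I2} → V_1 = -0.05987-0.01056j
Node n2: branches {L1, V1} → V_2 = 4.290+0.0003168j
Node n3: branches {R1, R2, L2, R4, I2, V1} → V_3 = -0.07040+0.0003168j
Source currents: i(V1)=-5.997e-06+0.002398j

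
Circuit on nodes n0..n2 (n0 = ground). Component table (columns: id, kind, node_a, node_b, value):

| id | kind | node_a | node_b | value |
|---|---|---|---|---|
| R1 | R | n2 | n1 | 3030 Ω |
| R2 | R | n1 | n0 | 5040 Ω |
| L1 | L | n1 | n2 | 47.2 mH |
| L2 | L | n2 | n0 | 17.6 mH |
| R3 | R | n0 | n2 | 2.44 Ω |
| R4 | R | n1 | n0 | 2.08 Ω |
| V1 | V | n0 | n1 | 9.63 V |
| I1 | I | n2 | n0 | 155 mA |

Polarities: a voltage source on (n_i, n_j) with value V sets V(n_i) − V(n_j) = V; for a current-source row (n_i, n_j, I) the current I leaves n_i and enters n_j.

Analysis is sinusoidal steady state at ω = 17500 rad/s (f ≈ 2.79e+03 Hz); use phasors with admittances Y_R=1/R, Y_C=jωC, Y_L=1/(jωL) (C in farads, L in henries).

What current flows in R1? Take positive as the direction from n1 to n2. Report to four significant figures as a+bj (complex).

-0.003051-7.997e-06j A

MNA unknowns: 2 node voltages V₁..V_2 plus 1 source current (V1)
R1: Y=0.0003300+0.000j on G[2,1]
R2: Y=0.0001984+0.000j on G[1,0]
L1: Y=0.000-0.001211j on G[1,2]
L2: Y=0.000-0.003247j on G[2,0]
R3: Y=0.4098+0.000j on G[0,2]
R4: Y=0.4808+0.000j on G[1,0]
V1: row V0−V1=9.63, i_V1 at 0,1
I1: z[2]−=0.155, z[0]+=0.155
solve → V1=-9.630+0.000j, V2=-0.3859+0.02423j
aux → i_V1=-4.635+0.01118j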